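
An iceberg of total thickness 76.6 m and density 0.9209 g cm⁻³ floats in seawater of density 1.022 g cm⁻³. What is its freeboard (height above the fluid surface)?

7.58 m

Floating equilibrium: submerged depth d = t ρ_obj/ρ_fluid = 76.6 m × 0.9209/1.022 = 69.02 m.
Freeboard = t − d = 76.6 m − 69.02 m = 7.58 m.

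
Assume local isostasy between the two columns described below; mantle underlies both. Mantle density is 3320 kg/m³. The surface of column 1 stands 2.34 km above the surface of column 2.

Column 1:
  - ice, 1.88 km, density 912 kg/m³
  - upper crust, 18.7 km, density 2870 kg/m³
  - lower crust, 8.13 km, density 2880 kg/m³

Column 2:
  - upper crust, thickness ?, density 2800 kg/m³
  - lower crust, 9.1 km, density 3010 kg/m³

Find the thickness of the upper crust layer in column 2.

11.4 km

Take the compensation level at the base of the deeper column (depth z_c below the surface of column 1) and equate Σ ρ_i t_i down to z_c; mantle fills any gap and the z_c terms cancel.
Column 1: 1.88×912 + 18.7×2870 + 8.13×2880 + (z_c − 28.71)×3320
Column 2: 2.34×0 + x×2800 + 9.1×3010 + (z_c − 2.34 − 9.1 − x)×3320
The z_c×3320 term appears on both sides and cancels. Collect the known terms of each column as K = Σ(ρt)_known − 3320 × (depth of known layers): K_1 = 78797.96 − 3320×28.71 = −16519.24; K_2 = 27391 − 3320×(2.34 + 9.1) = −10589.8.
Balance: K_1 = K_2 − x×(3320 − 2800), so x = (K_2 − K_1)/(3320 − 2800) = 5929.44/520 = 11.4 km.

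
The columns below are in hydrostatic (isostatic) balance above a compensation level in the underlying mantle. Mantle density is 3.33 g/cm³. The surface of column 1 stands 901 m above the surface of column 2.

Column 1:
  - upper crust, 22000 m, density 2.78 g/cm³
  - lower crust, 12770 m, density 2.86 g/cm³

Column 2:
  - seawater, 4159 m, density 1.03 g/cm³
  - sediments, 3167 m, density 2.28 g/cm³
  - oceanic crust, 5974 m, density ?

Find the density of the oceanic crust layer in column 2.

Take the compensation level at the base of the deeper column (depth z_c below the surface of column 1) and equate Σ ρ_i t_i down to z_c; mantle fills any gap and the z_c terms cancel.
Column 1: 22000×2.78 + 12770×2.86 + (z_c − 34770)×3.33
Column 2: 901×0 + 4159×1.03 + 3167×2.28 + 5974×ρ + (z_c − 901 − 13300)×3.33
The z_c×3.33 term appears on both sides and cancels. Collect the known terms of each column as K = Σ(ρt)_known − 3.33 × (depth of known layers): K_1 = 97682.2 − 3.33×34770 = −18101.9; K_2 = 11504.53 − 3.33×(901 + 13300) = −35784.8.
Balance: K_1 = K_2 + 5974×ρ, so ρ = (K_1 − K_2)/5974 = 17682.9/5974 = 2.96 g/cm³.

2.96 g/cm³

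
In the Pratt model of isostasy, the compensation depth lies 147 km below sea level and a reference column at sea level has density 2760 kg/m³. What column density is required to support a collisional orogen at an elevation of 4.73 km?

Pratt balance: ρ_ref D = ρ (D + h).
ρ = ρ_ref D/(D + h) = 2760 × 147 km/(147 km + 4.73 km) = 2670 kg/m³.

2670 kg/m³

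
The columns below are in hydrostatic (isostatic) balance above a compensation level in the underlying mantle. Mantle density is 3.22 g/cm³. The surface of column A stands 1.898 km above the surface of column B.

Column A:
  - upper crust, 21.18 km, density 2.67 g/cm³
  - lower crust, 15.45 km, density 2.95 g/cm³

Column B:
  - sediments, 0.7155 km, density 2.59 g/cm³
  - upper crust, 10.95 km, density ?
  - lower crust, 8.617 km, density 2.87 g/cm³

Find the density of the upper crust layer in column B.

2.65 g/cm³

Take the compensation level at the base of the deeper column (depth z_c below the surface of column A) and equate Σ ρ_i t_i down to z_c; mantle fills any gap and the z_c terms cancel.
Column A: 21.18×2.67 + 15.45×2.95 + (z_c − 36.63)×3.22
Column B: 1.898×0 + 0.7155×2.59 + 10.95×ρ + 8.617×2.87 + (z_c − 1.898 − 20.2825)×3.22
The z_c×3.22 term appears on both sides and cancels. Collect the known terms of each column as K = Σ(ρt)_known − 3.22 × (depth of known layers): K_A = 102.1281 − 3.22×36.63 = −15.8205; K_B = 26.583935 − 3.22×(1.898 + 20.2825) = −44.837275.
Balance: K_A = K_B + 10.95×ρ, so ρ = (K_A − K_B)/10.95 = 29.0168/10.95 = 2.65 g/cm³.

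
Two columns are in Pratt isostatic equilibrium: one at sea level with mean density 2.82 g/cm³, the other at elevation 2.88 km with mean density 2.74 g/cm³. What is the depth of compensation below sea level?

ρ_ref D = ρ (D + h) → D (ρ_ref − ρ) = ρ h.
D = ρ h/(ρ_ref − ρ) = 2.74 × 2.88 km/(2.82 − 2.74) = 98.6 km.

98.6 km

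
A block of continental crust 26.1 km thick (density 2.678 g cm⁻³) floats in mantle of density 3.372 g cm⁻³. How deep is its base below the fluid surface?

20.7 km

Draft d = t ρ_obj/ρ_fluid = 26.1 km × 2.678/3.372 = 20.7 km.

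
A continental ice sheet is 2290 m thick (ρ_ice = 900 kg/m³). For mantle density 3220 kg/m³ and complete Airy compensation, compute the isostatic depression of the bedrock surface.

640 m

Balancing pressure at the compensation depth: the ice load ρ_ice t is balanced by mantle displaced below, ρ_m s.
s = t ρ_ice / ρ_m = 2290 m × 900/3220 = 640 m.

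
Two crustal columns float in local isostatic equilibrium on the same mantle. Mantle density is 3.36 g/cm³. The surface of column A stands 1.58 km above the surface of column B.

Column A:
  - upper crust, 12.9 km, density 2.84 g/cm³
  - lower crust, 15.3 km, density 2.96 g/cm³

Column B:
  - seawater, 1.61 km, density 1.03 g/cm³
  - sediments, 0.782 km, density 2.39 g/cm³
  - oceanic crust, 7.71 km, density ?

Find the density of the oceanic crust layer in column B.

2.97 g/cm³

Take the compensation level at the base of the deeper column (depth z_c below the surface of column A) and equate Σ ρ_i t_i down to z_c; mantle fills any gap and the z_c terms cancel.
Column A: 12.9×2.84 + 15.3×2.96 + (z_c − 28.2)×3.36
Column B: 1.58×0 + 1.61×1.03 + 0.782×2.39 + 7.71×ρ + (z_c − 1.58 − 10.102)×3.36
The z_c×3.36 term appears on both sides and cancels. Collect the known terms of each column as K = Σ(ρt)_known − 3.36 × (depth of known layers): K_A = 81.924 − 3.36×28.2 = −12.828; K_B = 3.52728 − 3.36×(1.58 + 10.102) = −35.72424.
Balance: K_A = K_B + 7.71×ρ, so ρ = (K_A − K_B)/7.71 = 22.8962/7.71 = 2.97 g/cm³.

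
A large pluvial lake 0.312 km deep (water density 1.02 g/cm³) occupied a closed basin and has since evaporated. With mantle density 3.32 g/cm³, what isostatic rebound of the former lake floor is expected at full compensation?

u = d ρ_w/ρ_m = 0.312 km × 1.02/3.32 = 0.0959 km.

0.0959 km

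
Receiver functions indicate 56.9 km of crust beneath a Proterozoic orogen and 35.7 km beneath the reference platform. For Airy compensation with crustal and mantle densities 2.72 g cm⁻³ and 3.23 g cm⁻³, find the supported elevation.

3.35 km

Excess crust Δ = 56.9 km − 35.7 km = 21.2 km, split between elevation h and root r with h + r = Δ.
Airy balance ρ_c h = (ρ_m − ρ_c) r gives r = h ρ_c/(ρ_m − ρ_c), so h (1 + ρ_c/(ρ_m − ρ_c)) = Δ, i.e. h = Δ (ρ_m − ρ_c)/ρ_m.
h = 21.2 km × 0.51/3.23 = 3.35 km.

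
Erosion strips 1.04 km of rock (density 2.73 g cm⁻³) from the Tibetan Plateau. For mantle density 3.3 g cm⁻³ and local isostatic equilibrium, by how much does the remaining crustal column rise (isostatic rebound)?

0.86 km

Unloading: uplift u = e ρ_c/ρ_m = 1.04 km × 2.73/3.3 = 0.86 km.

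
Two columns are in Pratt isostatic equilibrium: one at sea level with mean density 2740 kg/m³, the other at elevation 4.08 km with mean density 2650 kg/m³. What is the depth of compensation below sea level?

ρ_ref D = ρ (D + h) → D (ρ_ref − ρ) = ρ h.
D = ρ h/(ρ_ref − ρ) = 2650 × 4.08 km/(2740 − 2650) = 120 km.

120 km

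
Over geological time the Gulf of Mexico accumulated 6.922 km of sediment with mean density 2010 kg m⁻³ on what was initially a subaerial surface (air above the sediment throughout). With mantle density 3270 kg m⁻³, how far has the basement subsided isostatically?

Subaerial load: s = t ρ_sed / ρ_m = 6.922 km × 2010/3270 = 4.25 km.

4.25 km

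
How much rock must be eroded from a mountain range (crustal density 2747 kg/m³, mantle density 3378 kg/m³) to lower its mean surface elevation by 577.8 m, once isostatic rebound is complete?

3090 m

Net drop Δ = e − u = e − e ρ_c/ρ_m = e (ρ_m − ρ_c)/ρ_m.
e = Δ ρ_m/(ρ_m − ρ_c) = 577.8 m × 3378/631 = 3090 m.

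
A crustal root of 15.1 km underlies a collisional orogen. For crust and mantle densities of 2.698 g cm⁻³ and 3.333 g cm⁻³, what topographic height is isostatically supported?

Isostatic balance requires: ρ_c h = (ρ_m − ρ_c) r.
h = r (ρ_m − ρ_c) / ρ_c = 15.1 km × (3.333 − 2.698) / 2.698 = 3.55 km.

3.55 km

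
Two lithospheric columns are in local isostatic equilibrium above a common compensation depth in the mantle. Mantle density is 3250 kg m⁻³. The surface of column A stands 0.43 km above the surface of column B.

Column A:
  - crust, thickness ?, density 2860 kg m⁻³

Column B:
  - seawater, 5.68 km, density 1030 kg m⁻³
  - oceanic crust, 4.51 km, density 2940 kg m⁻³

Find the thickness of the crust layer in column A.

Take the compensation level at the base of the deeper column (depth z_c below the surface of column A) and equate Σ ρ_i t_i down to z_c; mantle fills any gap and the z_c terms cancel.
Column A: x×2860 + (z_c − 0 − x)×3250
Column B: 0.43×0 + 5.68×1030 + 4.51×2940 + (z_c − 0.43 − 10.19)×3250
The z_c×3250 term appears on both sides and cancels. Collect the known terms of each column as K = Σ(ρt)_known − 3250 × (depth of known layers): K_A = 0 − 3250×0 = 0; K_B = 19109.8 − 3250×(0.43 + 10.19) = −15405.2.
Balance: K_A − x×(3250 − 2860) = K_B, so x = (K_A − K_B)/(3250 − 2860) = 15405.2/390 = 39.5 km.

39.5 km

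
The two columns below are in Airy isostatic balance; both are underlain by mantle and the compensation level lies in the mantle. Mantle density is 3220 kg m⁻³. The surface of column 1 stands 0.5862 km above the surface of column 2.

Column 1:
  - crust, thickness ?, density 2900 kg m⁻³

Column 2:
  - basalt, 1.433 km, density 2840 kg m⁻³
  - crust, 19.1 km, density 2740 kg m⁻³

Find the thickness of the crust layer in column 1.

36.3 km

Take the compensation level at the base of the deeper column (depth z_c below the surface of column 1) and equate Σ ρ_i t_i down to z_c; mantle fills any gap and the z_c terms cancel.
Column 1: x×2900 + (z_c − 0 − x)×3220
Column 2: 0.5862×0 + 1.433×2840 + 19.1×2740 + (z_c − 0.5862 − 20.533)×3220
The z_c×3220 term appears on both sides and cancels. Collect the known terms of each column as K = Σ(ρt)_known − 3220 × (depth of known layers): K_1 = 0 − 3220×0 = 0; K_2 = 56403.72 − 3220×(0.5862 + 20.533) = −11600.104.
Balance: K_1 − x×(3220 − 2900) = K_2, so x = (K_1 − K_2)/(3220 − 2900) = 11600.1/320 = 36.3 km.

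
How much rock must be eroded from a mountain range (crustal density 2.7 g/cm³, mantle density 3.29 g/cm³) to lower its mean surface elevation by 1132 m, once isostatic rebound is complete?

6310 m

Net drop Δ = e − u = e − e ρ_c/ρ_m = e (ρ_m − ρ_c)/ρ_m.
e = Δ ρ_m/(ρ_m − ρ_c) = 1132 m × 3.29/0.59 = 6310 m.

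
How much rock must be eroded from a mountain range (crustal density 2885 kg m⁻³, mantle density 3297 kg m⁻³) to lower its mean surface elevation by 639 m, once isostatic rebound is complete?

Net drop Δ = e − u = e − e ρ_c/ρ_m = e (ρ_m − ρ_c)/ρ_m.
e = Δ ρ_m/(ρ_m − ρ_c) = 639 m × 3297/412 = 5110 m.

5110 m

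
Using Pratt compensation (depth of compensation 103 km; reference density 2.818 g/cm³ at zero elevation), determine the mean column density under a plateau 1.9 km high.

2.77 g/cm³

Pratt balance: ρ_ref D = ρ (D + h).
ρ = ρ_ref D/(D + h) = 2.818 × 103 km/(103 km + 1.9 km) = 2.77 g/cm³.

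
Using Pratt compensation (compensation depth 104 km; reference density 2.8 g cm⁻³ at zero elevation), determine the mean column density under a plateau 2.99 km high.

2.72 g cm⁻³

Pratt balance: ρ_ref D = ρ (D + h).
ρ = ρ_ref D/(D + h) = 2.8 × 104 km/(104 km + 2.99 km) = 2.72 g cm⁻³.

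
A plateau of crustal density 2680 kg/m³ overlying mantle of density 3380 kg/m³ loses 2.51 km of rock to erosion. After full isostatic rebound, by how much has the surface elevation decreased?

Rebound u = e ρ_c/ρ_m = 2.51 km × 2680/3380 = 1.99 km.
Net surface drop = e − u = 2.51 km − 1.99 km = e (ρ_m − ρ_c)/ρ_m = 0.52 km.

0.52 km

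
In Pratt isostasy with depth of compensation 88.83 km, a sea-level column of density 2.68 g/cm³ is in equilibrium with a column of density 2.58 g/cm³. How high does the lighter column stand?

3.44 km

ρ_ref D = ρ (D + h) → h = D (ρ_ref − ρ)/ρ.
h = 88.83 km × (2.68 − 2.58)/2.58 = 3.44 km.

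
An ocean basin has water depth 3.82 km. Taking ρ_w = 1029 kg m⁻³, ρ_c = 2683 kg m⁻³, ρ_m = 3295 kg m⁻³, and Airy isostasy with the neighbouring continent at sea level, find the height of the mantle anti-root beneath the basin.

10.3 km

In Airy isostatic equilibrium: replacing crust with seawater at the top is compensated by replacing crust with mantle at the base: d (ρ_c − ρ_w) = a (ρ_m − ρ_c).
a = d (ρ_c − ρ_w)/(ρ_m − ρ_c) = 3.82 km × 1654/612 = 10.3 km.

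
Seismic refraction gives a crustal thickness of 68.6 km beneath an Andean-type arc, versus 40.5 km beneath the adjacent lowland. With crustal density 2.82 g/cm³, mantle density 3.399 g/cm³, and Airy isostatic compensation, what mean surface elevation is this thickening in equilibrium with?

4.79 km

Excess crust Δ = 68.6 km − 40.5 km = 28.1 km, split between elevation h and root r with h + r = Δ.
Airy balance ρ_c h = (ρ_m − ρ_c) r gives r = h ρ_c/(ρ_m − ρ_c), so h (1 + ρ_c/(ρ_m − ρ_c)) = Δ, i.e. h = Δ (ρ_m − ρ_c)/ρ_m.
h = 28.1 km × 0.579/3.399 = 4.79 km.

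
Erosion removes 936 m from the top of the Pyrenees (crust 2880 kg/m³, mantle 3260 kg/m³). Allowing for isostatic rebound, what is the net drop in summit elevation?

Rebound u = e ρ_c/ρ_m = 936 m × 2880/3260 = 826.9 m.
Net surface drop = e − u = 936 m − 826.9 m = e (ρ_m − ρ_c)/ρ_m = 109 m.

109 m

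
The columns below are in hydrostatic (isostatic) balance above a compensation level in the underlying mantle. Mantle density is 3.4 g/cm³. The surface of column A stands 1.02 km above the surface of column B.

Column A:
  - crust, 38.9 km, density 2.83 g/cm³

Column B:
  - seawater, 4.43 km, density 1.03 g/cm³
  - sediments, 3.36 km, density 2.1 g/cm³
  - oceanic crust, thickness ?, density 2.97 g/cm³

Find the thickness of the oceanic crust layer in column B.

Take the compensation level at the base of the deeper column (depth z_c below the surface of column A) and equate Σ ρ_i t_i down to z_c; mantle fills any gap and the z_c terms cancel.
Column A: 38.9×2.83 + (z_c − 38.9)×3.4
Column B: 1.02×0 + 4.43×1.03 + 3.36×2.1 + x×2.97 + (z_c − 1.02 − 7.79 − x)×3.4
The z_c×3.4 term appears on both sides and cancels. Collect the known terms of each column as K = Σ(ρt)_known − 3.4 × (depth of known layers): K_A = 110.087 − 3.4×38.9 = −22.173; K_B = 11.6189 − 3.4×(1.02 + 7.79) = −18.3351.
Balance: K_A = K_B − x×(3.4 − 2.97), so x = (K_B − K_A)/(3.4 − 2.97) = 3.8379/0.43 = 8.93 km.

8.93 km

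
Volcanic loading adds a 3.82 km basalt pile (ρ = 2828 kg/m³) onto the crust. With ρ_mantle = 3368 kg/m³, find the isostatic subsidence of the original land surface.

3.21 km

Subaerial loading: s = t ρ_load / ρ_m.
s = 3.82 km × 2828/3368 = 3.21 km.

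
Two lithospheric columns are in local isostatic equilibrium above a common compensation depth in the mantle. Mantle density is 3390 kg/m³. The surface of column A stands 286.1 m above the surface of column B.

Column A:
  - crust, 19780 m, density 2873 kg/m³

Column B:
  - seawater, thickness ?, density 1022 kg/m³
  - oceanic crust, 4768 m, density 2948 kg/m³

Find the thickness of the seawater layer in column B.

Take the compensation level at the base of the deeper column (depth z_c below the surface of column A) and equate Σ ρ_i t_i down to z_c; mantle fills any gap and the z_c terms cancel.
Column A: 19780×2873 + (z_c − 19780)×3390
Column B: 286.1×0 + x×1022 + 4768×2948 + (z_c − 286.1 − 4768 − x)×3390
The z_c×3390 term appears on both sides and cancels. Collect the known terms of each column as K = Σ(ρt)_known − 3390 × (depth of known layers): K_A = 56827940 − 3390×19780 = −10226260; K_B = 14056064 − 3390×(286.1 + 4768) = −3077335.
Balance: K_A = K_B − x×(3390 − 1022), so x = (K_B − K_A)/(3390 − 1022) = 7148920/2368 = 3020 m.

3020 m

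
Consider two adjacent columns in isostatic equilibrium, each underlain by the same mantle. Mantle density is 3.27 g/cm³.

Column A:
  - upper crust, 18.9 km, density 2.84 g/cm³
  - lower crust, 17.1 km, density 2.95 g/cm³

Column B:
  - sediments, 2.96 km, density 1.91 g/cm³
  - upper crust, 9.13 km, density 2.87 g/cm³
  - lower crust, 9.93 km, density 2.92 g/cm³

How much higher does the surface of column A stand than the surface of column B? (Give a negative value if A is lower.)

For any compensation level in the mantle, the mantle terms cancel and isostasy reduces to e = (Σt_A − Σt_B) − (Σ(ρt)_A − Σ(ρt)_B) / ρ_m.
Σt_A = 36 km; Σt_B = 22.02 km; Σ(ρt)_A = 104.121; Σ(ρt)_B = 60.8523 (in km·g/cm³).
e = (36 − 22.02) − (104.121 − 60.8523) / 3.27 = 0.748 km.

0.748 km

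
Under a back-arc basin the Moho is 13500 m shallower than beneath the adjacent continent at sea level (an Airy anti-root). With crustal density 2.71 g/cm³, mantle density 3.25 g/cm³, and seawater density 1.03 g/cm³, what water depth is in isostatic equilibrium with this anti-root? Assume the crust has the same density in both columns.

4340 m

Replacing a thickness d of crust by seawater at the top must be balanced by replacing crust with mantle at the base: d (ρ_c − ρ_w) = a (ρ_m − ρ_c).
d = a (ρ_m − ρ_c)/(ρ_c − ρ_w) = 13500 m × 0.54/1.68 = 4340 m.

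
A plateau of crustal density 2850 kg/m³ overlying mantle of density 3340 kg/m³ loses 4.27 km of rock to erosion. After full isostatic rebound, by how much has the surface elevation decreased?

Rebound u = e ρ_c/ρ_m = 4.27 km × 2850/3340 = 3.644 km.
Net surface drop = e − u = 4.27 km − 3.644 km = e (ρ_m − ρ_c)/ρ_m = 0.626 km.

0.626 km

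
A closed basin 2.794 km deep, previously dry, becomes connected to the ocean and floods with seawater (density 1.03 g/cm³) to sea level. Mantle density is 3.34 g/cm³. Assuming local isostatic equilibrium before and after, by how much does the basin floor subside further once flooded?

After flooding the water column is d + s deep. Its weight must equal the weight of mantle displaced by the extra subsidence s: (d + s) ρ_w = s ρ_m.
s = d ρ_w / (ρ_m − ρ_w) = 2.794 km × 1.03/(3.34 − 1.03) = 1.25 km.

1.25 km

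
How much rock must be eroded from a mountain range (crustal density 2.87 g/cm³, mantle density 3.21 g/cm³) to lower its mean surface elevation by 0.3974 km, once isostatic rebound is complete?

Net drop Δ = e − u = e − e ρ_c/ρ_m = e (ρ_m − ρ_c)/ρ_m.
e = Δ ρ_m/(ρ_m − ρ_c) = 0.3974 km × 3.21/0.34 = 3.75 km.

3.75 km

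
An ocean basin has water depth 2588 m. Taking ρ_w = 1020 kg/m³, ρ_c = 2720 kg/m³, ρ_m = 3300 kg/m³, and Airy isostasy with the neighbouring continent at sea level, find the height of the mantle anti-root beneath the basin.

Balancing pressure at the compensation depth: replacing crust with seawater at the top is compensated by replacing crust with mantle at the base: d (ρ_c − ρ_w) = a (ρ_m − ρ_c).
a = d (ρ_c − ρ_w)/(ρ_m − ρ_c) = 2588 m × 1700/580 = 7590 m.

7590 m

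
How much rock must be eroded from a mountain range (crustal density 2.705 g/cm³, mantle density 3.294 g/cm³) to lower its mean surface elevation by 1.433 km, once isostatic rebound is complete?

8.01 km

Net drop Δ = e − u = e − e ρ_c/ρ_m = e (ρ_m − ρ_c)/ρ_m.
e = Δ ρ_m/(ρ_m − ρ_c) = 1.433 km × 3.294/0.589 = 8.01 km.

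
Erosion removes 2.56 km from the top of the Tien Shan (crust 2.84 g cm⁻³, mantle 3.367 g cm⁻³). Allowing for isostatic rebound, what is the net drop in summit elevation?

0.401 km

Rebound u = e ρ_c/ρ_m = 2.56 km × 2.84/3.367 = 2.159 km.
Net surface drop = e − u = 2.56 km − 2.159 km = e (ρ_m − ρ_c)/ρ_m = 0.401 km.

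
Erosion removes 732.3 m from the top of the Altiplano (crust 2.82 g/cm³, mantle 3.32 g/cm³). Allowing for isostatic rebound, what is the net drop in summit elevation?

110 m

Rebound u = e ρ_c/ρ_m = 732.3 m × 2.82/3.32 = 622 m.
Net surface drop = e − u = 732.3 m − 622 m = e (ρ_m − ρ_c)/ρ_m = 110 m.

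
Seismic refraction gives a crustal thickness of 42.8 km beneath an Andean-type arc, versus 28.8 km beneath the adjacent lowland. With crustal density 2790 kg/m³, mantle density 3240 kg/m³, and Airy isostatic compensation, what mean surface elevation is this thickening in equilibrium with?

1.94 km

Excess crust Δ = 42.8 km − 28.8 km = 14 km, split between elevation h and root r with h + r = Δ.
Airy balance ρ_c h = (ρ_m − ρ_c) r gives r = h ρ_c/(ρ_m − ρ_c), so h (1 + ρ_c/(ρ_m − ρ_c)) = Δ, i.e. h = Δ (ρ_m − ρ_c)/ρ_m.
h = 14 km × 450/3240 = 1.94 km.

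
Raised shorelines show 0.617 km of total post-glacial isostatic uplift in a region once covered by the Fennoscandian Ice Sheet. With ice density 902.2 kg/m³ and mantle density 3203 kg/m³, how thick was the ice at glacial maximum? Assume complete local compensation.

2.19 km

u = t ρ_ice/ρ_m → t = u ρ_m/ρ_ice = 0.617 km × 3203/902.2 = 2.19 km.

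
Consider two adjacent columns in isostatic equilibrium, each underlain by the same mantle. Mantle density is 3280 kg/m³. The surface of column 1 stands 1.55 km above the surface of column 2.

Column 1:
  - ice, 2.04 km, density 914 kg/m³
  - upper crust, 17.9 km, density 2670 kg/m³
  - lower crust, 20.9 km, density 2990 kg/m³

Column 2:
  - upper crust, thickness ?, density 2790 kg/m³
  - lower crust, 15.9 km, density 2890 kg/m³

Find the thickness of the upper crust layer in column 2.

21.5 km

Take the compensation level at the base of the deeper column (depth z_c below the surface of column 1) and equate Σ ρ_i t_i down to z_c; mantle fills any gap and the z_c terms cancel.
Column 1: 2.04×914 + 17.9×2670 + 20.9×2990 + (z_c − 40.84)×3280
Column 2: 1.55×0 + x×2790 + 15.9×2890 + (z_c − 1.55 − 15.9 − x)×3280
The z_c×3280 term appears on both sides and cancels. Collect the known terms of each column as K = Σ(ρt)_known − 3280 × (depth of known layers): K_1 = 112148.56 − 3280×40.84 = −21806.64; K_2 = 45951 − 3280×(1.55 + 15.9) = −11285.
Balance: K_1 = K_2 − x×(3280 − 2790), so x = (K_2 − K_1)/(3280 − 2790) = 10521.6/490 = 21.5 km.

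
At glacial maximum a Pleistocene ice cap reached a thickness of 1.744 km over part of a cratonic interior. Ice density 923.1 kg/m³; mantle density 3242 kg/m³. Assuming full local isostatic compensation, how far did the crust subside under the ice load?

Equating mass per unit area of the two columns: the ice load ρ_ice t is balanced by mantle displaced below, ρ_m s.
s = t ρ_ice / ρ_m = 1.744 km × 923.1/3242 = 0.497 km.

0.497 km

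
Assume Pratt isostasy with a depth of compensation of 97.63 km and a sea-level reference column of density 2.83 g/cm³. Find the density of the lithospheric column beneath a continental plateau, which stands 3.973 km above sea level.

Pratt balance: ρ_ref D = ρ (D + h).
ρ = ρ_ref D/(D + h) = 2.83 × 97.63 km/(97.63 km + 3.973 km) = 2.72 g/cm³.

2.72 g/cm³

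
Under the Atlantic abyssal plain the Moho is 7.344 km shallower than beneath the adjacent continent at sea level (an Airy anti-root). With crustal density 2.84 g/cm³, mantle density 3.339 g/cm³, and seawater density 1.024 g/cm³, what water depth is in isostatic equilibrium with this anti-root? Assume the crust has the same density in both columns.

Replacing a thickness d of crust by seawater at the top must be balanced by replacing crust with mantle at the base: d (ρ_c − ρ_w) = a (ρ_m − ρ_c).
d = a (ρ_m − ρ_c)/(ρ_c − ρ_w) = 7.344 km × 0.499/1.816 = 2.02 km.

2.02 km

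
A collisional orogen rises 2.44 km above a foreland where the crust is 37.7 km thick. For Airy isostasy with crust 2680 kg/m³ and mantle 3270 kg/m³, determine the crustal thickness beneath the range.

Root depth r = h ρ_c / (ρ_m − ρ_c) = 2.44 km × 2680 / 590 = 11.08 km.
Total thickness = T + h + r = 37.7 km + 2.44 km + 11.08 km = 51.2 km.

51.2 km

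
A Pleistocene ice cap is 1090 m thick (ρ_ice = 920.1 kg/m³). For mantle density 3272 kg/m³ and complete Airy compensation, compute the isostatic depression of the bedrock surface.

307 m

Isostatic balance requires: the ice load ρ_ice t is balanced by mantle displaced below, ρ_m s.
s = t ρ_ice / ρ_m = 1090 m × 920.1/3272 = 307 m.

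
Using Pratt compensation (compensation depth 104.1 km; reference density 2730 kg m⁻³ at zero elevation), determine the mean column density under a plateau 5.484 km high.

2590 kg m⁻³

Pratt balance: ρ_ref D = ρ (D + h).
ρ = ρ_ref D/(D + h) = 2730 × 104.1 km/(104.1 km + 5.484 km) = 2590 kg m⁻³.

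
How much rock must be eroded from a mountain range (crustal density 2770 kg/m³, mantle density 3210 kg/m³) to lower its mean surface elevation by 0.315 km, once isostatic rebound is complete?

2.3 km

Net drop Δ = e − u = e − e ρ_c/ρ_m = e (ρ_m − ρ_c)/ρ_m.
e = Δ ρ_m/(ρ_m − ρ_c) = 0.315 km × 3210/440 = 2.3 km.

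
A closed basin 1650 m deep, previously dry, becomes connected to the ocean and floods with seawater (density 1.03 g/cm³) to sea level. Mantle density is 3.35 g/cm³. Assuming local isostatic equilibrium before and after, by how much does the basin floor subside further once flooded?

After flooding the water column is d + s deep. Its weight must equal the weight of mantle displaced by the extra subsidence s: (d + s) ρ_w = s ρ_m.
s = d ρ_w / (ρ_m − ρ_w) = 1650 m × 1.03/(3.35 − 1.03) = 733 m.

733 m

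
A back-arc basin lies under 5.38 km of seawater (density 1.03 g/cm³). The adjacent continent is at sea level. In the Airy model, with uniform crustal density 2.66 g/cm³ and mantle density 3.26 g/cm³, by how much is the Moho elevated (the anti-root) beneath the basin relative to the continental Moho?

14.6 km

By Archimedes' principle applied to the lithosphere: replacing crust with seawater at the top is compensated by replacing crust with mantle at the base: d (ρ_c − ρ_w) = a (ρ_m − ρ_c).
a = d (ρ_c − ρ_w)/(ρ_m − ρ_c) = 5.38 km × 1.63/0.6 = 14.6 km.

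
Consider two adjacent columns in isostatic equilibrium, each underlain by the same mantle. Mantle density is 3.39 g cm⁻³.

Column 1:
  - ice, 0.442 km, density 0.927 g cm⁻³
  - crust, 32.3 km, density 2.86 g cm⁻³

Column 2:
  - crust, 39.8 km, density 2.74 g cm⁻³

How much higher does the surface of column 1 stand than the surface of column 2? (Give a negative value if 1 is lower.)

For any compensation level in the mantle, the mantle terms cancel and isostasy reduces to e = (Σt_1 − Σt_2) − (Σ(ρt)_1 − Σ(ρt)_2) / ρ_m.
Σt_1 = 32.742 km; Σt_2 = 39.8 km; Σ(ρt)_1 = 92.787734; Σ(ρt)_2 = 109.052 (in km·g cm⁻³).
e = (32.742 − 39.8) − (92.787734 − 109.052) / 3.39 = −2.26 km.

−2.26 km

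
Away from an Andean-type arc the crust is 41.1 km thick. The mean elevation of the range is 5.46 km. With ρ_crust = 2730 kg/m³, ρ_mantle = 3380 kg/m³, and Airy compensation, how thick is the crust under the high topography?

69.5 km

Root depth r = h ρ_c / (ρ_m − ρ_c) = 5.46 km × 2730 / 650 = 22.93 km.
Total thickness = T + h + r = 41.1 km + 5.46 km + 22.93 km = 69.5 km.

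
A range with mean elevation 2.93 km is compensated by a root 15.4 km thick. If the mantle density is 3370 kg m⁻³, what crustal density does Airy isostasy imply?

ρ_c h = (ρ_m − ρ_c) r → ρ_c (h + r) = ρ_m r → ρ_c = ρ_m r / (h + r).
ρ_c = 3370 × 15.4 km / (2.93 km + 15.4 km) = 2830 kg m⁻³.

2830 kg m⁻³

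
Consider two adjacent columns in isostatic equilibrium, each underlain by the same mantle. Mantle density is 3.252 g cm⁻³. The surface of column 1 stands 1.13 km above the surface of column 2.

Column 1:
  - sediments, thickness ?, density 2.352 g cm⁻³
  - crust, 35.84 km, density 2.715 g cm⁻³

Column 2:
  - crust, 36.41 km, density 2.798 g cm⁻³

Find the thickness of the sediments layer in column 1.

Take the compensation level at the base of the deeper column (depth z_c below the surface of column 1) and equate Σ ρ_i t_i down to z_c; mantle fills any gap and the z_c terms cancel.
Column 1: x×2.352 + 35.84×2.715 + (z_c − 35.84 − x)×3.252
Column 2: 1.13×0 + 36.41×2.798 + (z_c − 1.13 − 36.41)×3.252
The z_c×3.252 term appears on both sides and cancels. Collect the known terms of each column as K = Σ(ρt)_known − 3.252 × (depth of known layers): K_1 = 97.3056 − 3.252×35.84 = −19.24608; K_2 = 101.87518 − 3.252×(1.13 + 36.41) = −20.2049.
Balance: K_1 − x×(3.252 − 2.352) = K_2, so x = (K_1 − K_2)/(3.252 − 2.352) = 0.95882/0.9 = 1.07 km.

1.07 km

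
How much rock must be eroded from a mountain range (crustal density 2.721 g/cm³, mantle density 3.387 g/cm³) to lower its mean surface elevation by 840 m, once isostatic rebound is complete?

4270 m

Net drop Δ = e − u = e − e ρ_c/ρ_m = e (ρ_m − ρ_c)/ρ_m.
e = Δ ρ_m/(ρ_m − ρ_c) = 840 m × 3.387/0.666 = 4270 m.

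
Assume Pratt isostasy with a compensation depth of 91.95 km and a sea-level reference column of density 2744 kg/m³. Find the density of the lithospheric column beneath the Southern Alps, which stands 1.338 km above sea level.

Pratt balance: ρ_ref D = ρ (D + h).
ρ = ρ_ref D/(D + h) = 2744 × 91.95 km/(91.95 km + 1.338 km) = 2700 kg/m³.

2700 kg/m³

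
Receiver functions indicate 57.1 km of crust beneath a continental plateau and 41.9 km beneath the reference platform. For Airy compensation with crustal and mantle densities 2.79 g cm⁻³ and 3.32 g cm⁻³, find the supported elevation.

2.43 km

Excess crust Δ = 57.1 km − 41.9 km = 15.2 km, split between elevation h and root r with h + r = Δ.
Airy balance ρ_c h = (ρ_m − ρ_c) r gives r = h ρ_c/(ρ_m − ρ_c), so h (1 + ρ_c/(ρ_m − ρ_c)) = Δ, i.e. h = Δ (ρ_m − ρ_c)/ρ_m.
h = 15.2 km × 0.53/3.32 = 2.43 km.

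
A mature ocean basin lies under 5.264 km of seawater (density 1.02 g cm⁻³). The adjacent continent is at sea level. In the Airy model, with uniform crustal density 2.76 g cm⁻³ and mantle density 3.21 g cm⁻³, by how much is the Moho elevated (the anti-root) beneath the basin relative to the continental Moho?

For local isostatic compensation: replacing crust with seawater at the top is compensated by replacing crust with mantle at the base: d (ρ_c − ρ_w) = a (ρ_m − ρ_c).
a = d (ρ_c − ρ_w)/(ρ_m − ρ_c) = 5.264 km × 1.74/0.45 = 20.4 km.

20.4 km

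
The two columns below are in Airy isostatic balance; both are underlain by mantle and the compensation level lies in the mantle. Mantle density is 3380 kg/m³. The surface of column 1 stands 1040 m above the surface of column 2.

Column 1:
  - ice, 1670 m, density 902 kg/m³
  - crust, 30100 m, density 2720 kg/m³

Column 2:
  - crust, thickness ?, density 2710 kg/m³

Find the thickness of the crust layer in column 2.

30600 m

Take the compensation level at the base of the deeper column (depth z_c below the surface of column 1) and equate Σ ρ_i t_i down to z_c; mantle fills any gap and the z_c terms cancel.
Column 1: 1670×902 + 30100×2720 + (z_c − 31770)×3380
Column 2: 1040×0 + x×2710 + (z_c − 1040 − 0 − x)×3380
The z_c×3380 term appears on both sides and cancels. Collect the known terms of each column as K = Σ(ρt)_known − 3380 × (depth of known layers): K_1 = 83378340 − 3380×31770 = −24004260; K_2 = 0 − 3380×(1040 + 0) = −3515200.
Balance: K_1 = K_2 − x×(3380 − 2710), so x = (K_2 − K_1)/(3380 − 2710) = 20489100/670 = 30600 m.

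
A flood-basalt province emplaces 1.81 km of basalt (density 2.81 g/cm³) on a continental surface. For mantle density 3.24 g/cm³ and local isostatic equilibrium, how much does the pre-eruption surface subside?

Subaerial loading: s = t ρ_load / ρ_m.
s = 1.81 km × 2.81/3.24 = 1.57 km.

1.57 km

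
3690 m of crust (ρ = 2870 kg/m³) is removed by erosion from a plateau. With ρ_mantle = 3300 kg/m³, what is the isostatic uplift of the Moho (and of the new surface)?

Unloading: uplift u = e ρ_c/ρ_m = 3690 m × 2870/3300 = 3210 m.

3210 m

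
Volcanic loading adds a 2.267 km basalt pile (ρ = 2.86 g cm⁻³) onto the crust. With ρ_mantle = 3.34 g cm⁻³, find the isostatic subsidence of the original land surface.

Subaerial loading: s = t ρ_load / ρ_m.
s = 2.267 km × 2.86/3.34 = 1.94 km.

1.94 km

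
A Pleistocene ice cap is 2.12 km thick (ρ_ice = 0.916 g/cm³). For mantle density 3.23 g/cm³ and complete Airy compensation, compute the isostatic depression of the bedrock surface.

By Archimedes' principle applied to the lithosphere: the ice load ρ_ice t is balanced by mantle displaced below, ρ_m s.
s = t ρ_ice / ρ_m = 2.12 km × 0.916/3.23 = 0.601 km.

0.601 km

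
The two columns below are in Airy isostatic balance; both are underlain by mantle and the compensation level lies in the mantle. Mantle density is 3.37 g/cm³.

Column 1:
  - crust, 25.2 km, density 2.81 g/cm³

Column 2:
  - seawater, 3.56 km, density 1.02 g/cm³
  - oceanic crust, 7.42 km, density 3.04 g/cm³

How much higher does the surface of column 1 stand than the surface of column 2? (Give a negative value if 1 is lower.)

0.978 km

For any compensation level in the mantle, the mantle terms cancel and isostasy reduces to e = (Σt_1 − Σt_2) − (Σ(ρt)_1 − Σ(ρt)_2) / ρ_m.
Σt_1 = 25.2 km; Σt_2 = 10.98 km; Σ(ρt)_1 = 70.812; Σ(ρt)_2 = 26.188 (in km·g/cm³).
e = (25.2 − 10.98) − (70.812 − 26.188) / 3.37 = 0.978 km.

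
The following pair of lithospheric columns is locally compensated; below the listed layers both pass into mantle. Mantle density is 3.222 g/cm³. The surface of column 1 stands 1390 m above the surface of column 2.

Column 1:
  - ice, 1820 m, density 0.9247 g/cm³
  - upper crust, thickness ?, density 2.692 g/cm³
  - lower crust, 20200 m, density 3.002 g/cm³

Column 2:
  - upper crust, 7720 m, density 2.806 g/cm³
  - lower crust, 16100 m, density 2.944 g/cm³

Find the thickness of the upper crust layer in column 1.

Take the compensation level at the base of the deeper column (depth z_c below the surface of column 1) and equate Σ ρ_i t_i down to z_c; mantle fills any gap and the z_c terms cancel.
Column 1: 1820×0.9247 + x×2.692 + 20200×3.002 + (z_c − 22020 − x)×3.222
Column 2: 1390×0 + 7720×2.806 + 16100×2.944 + (z_c − 1390 − 23820)×3.222
The z_c×3.222 term appears on both sides and cancels. Collect the known terms of each column as K = Σ(ρt)_known − 3.222 × (depth of known layers): K_1 = 62323.354 − 3.222×22020 = −8625.086; K_2 = 69060.72 − 3.222×(1390 + 23820) = −12165.9.
Balance: K_1 − x×(3.222 − 2.692) = K_2, so x = (K_1 − K_2)/(3.222 − 2.692) = 3540.81/0.53 = 6680 m.

6680 m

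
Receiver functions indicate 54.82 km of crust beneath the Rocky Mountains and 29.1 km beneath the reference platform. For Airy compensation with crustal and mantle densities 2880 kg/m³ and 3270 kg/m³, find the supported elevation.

3.07 km

Excess crust Δ = 54.82 km − 29.1 km = 25.72 km, split between elevation h and root r with h + r = Δ.
Airy balance ρ_c h = (ρ_m − ρ_c) r gives r = h ρ_c/(ρ_m − ρ_c), so h (1 + ρ_c/(ρ_m − ρ_c)) = Δ, i.e. h = Δ (ρ_m − ρ_c)/ρ_m.
h = 25.72 km × 390/3270 = 3.07 km.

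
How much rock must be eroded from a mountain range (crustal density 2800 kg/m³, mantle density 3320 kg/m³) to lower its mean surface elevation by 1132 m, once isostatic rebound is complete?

Net drop Δ = e − u = e − e ρ_c/ρ_m = e (ρ_m − ρ_c)/ρ_m.
e = Δ ρ_m/(ρ_m − ρ_c) = 1132 m × 3320/520 = 7230 m.

7230 m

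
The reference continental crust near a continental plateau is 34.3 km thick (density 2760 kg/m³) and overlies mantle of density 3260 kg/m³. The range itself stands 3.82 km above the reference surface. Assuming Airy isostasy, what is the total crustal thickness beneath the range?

59.2 km

Root depth r = h ρ_c / (ρ_m − ρ_c) = 3.82 km × 2760 / 500 = 21.09 km.
Total thickness = T + h + r = 34.3 km + 3.82 km + 21.09 km = 59.2 km.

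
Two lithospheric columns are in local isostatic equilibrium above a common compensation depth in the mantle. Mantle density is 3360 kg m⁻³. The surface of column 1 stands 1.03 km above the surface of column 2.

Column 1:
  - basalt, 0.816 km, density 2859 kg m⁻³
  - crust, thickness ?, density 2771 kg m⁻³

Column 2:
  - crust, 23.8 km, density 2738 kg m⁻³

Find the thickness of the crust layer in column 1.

30.3 km

Take the compensation level at the base of the deeper column (depth z_c below the surface of column 1) and equate Σ ρ_i t_i down to z_c; mantle fills any gap and the z_c terms cancel.
Column 1: 0.816×2859 + x×2771 + (z_c − 0.816 − x)×3360
Column 2: 1.03×0 + 23.8×2738 + (z_c − 1.03 − 23.8)×3360
The z_c×3360 term appears on both sides and cancels. Collect the known terms of each column as K = Σ(ρt)_known − 3360 × (depth of known layers): K_1 = 2332.944 − 3360×0.816 = −408.816; K_2 = 65164.4 − 3360×(1.03 + 23.8) = −18264.4.
Balance: K_1 − x×(3360 − 2771) = K_2, so x = (K_1 − K_2)/(3360 − 2771) = 17855.6/589 = 30.3 km.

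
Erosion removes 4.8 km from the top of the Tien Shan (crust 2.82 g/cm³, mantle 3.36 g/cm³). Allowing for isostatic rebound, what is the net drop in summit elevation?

0.771 km

Rebound u = e ρ_c/ρ_m = 4.8 km × 2.82/3.36 = 4.029 km.
Net surface drop = e − u = 4.8 km − 4.029 km = e (ρ_m − ρ_c)/ρ_m = 0.771 km.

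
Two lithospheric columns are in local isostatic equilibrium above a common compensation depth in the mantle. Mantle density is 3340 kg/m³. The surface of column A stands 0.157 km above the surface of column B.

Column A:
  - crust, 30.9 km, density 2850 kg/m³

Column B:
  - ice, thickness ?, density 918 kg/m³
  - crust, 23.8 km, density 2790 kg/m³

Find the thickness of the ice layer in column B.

0.63 km

Take the compensation level at the base of the deeper column (depth z_c below the surface of column A) and equate Σ ρ_i t_i down to z_c; mantle fills any gap and the z_c terms cancel.
Column A: 30.9×2850 + (z_c − 30.9)×3340
Column B: 0.157×0 + x×918 + 23.8×2790 + (z_c − 0.157 − 23.8 − x)×3340
The z_c×3340 term appears on both sides and cancels. Collect the known terms of each column as K = Σ(ρt)_known − 3340 × (depth of known layers): K_A = 88065 − 3340×30.9 = −15141; K_B = 66402 − 3340×(0.157 + 23.8) = −13614.38.
Balance: K_A = K_B − x×(3340 − 918), so x = (K_B − K_A)/(3340 − 918) = 1526.62/2422 = 0.63 km.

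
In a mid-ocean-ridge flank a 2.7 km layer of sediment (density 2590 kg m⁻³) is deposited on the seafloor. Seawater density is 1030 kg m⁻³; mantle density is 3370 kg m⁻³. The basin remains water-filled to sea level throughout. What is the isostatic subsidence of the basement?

Submarine loading: the sediment displaces seawater, and the subsidence is in turn flooded, so s (ρ_m − ρ_w) = t (ρ_sed − ρ_w).
s = 2.7 km × (2590 − 1030) / (3370 − 1030) = 1.8 km.

1.8 km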